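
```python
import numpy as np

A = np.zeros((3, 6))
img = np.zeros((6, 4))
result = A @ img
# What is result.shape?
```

(3, 4)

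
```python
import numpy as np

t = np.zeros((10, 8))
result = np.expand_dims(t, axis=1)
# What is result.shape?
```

(10, 1, 8)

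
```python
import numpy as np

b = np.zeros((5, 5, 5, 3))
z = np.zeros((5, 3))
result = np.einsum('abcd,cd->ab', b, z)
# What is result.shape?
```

(5, 5)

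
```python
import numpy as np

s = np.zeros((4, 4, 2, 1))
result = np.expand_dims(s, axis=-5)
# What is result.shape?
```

(1, 4, 4, 2, 1)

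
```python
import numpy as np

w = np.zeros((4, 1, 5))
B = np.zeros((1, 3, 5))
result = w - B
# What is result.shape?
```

(4, 3, 5)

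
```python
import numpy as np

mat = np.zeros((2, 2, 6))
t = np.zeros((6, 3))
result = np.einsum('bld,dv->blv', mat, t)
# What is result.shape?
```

(2, 2, 3)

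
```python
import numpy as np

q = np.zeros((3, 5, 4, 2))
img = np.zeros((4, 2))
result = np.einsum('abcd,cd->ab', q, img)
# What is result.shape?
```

(3, 5)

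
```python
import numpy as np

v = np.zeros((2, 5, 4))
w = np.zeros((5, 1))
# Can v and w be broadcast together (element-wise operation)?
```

Yes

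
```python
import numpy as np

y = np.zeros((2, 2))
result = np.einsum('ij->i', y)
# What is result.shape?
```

(2,)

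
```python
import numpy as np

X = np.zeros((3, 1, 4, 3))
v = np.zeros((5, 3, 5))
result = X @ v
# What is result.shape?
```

(3, 5, 4, 5)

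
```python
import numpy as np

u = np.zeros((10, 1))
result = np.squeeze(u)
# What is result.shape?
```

(10,)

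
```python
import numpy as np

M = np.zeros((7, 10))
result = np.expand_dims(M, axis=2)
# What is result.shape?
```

(7, 10, 1)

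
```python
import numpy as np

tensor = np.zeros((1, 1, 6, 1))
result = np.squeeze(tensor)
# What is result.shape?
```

(6,)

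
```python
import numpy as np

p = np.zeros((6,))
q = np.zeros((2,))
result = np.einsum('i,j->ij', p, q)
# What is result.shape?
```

(6, 2)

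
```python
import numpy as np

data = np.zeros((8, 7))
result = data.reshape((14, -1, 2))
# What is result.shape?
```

(14, 2, 2)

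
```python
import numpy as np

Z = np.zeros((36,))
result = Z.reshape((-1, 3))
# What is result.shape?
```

(12, 3)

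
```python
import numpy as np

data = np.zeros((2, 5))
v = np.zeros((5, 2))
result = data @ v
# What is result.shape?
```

(2, 2)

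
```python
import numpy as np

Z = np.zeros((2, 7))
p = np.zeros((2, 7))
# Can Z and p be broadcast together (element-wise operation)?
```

Yes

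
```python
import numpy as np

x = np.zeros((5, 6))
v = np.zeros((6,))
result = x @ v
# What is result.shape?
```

(5,)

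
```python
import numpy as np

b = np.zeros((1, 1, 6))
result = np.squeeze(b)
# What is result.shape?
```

(6,)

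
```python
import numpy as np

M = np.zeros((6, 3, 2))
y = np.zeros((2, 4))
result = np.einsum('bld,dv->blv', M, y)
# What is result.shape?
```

(6, 3, 4)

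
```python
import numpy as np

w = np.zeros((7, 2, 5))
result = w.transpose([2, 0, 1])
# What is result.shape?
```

(5, 7, 2)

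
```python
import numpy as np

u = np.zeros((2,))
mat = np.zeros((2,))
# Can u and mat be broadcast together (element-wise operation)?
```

Yes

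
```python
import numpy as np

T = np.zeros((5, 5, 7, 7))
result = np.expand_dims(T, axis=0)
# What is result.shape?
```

(1, 5, 5, 7, 7)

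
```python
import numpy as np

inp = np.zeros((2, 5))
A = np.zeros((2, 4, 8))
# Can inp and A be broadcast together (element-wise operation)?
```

No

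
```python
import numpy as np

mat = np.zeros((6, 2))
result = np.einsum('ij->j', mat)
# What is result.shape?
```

(2,)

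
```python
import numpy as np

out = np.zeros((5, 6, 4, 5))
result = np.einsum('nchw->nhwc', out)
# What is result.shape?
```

(5, 4, 5, 6)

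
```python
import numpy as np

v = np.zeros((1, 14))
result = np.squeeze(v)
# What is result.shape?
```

(14,)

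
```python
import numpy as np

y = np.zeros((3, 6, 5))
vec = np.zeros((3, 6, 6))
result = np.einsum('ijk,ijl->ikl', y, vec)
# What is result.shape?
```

(3, 5, 6)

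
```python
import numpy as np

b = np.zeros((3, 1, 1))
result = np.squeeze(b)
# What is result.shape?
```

(3,)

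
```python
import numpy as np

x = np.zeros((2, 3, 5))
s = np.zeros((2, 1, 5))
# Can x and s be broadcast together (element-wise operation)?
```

Yes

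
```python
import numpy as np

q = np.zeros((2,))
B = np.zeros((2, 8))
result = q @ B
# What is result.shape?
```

(8,)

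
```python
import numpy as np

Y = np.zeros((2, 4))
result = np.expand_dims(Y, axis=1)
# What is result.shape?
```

(2, 1, 4)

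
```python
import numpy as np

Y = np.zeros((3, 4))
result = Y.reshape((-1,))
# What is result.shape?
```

(12,)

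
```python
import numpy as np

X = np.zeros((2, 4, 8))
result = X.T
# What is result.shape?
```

(8, 4, 2)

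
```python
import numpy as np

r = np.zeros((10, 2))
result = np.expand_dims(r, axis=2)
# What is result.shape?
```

(10, 2, 1)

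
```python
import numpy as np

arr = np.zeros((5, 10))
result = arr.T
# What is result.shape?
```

(10, 5)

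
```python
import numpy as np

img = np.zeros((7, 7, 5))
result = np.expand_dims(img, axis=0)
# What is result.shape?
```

(1, 7, 7, 5)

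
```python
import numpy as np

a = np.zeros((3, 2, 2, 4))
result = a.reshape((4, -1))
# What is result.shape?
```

(4, 12)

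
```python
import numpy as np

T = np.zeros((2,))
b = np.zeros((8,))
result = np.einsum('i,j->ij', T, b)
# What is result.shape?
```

(2, 8)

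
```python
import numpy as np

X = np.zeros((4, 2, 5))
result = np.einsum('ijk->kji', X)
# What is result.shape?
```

(5, 2, 4)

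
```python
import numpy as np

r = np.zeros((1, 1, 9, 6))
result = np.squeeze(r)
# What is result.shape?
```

(9, 6)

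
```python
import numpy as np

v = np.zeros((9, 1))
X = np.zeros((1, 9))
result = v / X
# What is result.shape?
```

(9, 9)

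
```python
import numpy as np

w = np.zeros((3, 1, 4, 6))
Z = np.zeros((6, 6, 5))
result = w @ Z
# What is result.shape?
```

(3, 6, 4, 5)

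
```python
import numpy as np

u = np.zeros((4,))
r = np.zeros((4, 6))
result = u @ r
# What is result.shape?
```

(6,)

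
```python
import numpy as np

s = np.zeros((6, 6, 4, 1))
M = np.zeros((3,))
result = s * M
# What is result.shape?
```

(6, 6, 4, 3)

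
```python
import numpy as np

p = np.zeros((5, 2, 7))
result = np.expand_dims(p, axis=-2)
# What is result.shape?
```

(5, 2, 1, 7)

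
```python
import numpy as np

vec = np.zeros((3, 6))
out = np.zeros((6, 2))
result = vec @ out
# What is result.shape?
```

(3, 2)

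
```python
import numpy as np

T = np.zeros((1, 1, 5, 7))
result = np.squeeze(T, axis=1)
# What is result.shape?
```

(1, 5, 7)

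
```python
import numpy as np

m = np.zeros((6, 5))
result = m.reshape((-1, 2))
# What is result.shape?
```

(15, 2)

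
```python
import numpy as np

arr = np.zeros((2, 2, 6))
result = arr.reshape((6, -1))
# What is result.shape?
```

(6, 4)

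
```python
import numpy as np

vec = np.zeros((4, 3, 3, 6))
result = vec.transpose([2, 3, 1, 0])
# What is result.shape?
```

(3, 6, 3, 4)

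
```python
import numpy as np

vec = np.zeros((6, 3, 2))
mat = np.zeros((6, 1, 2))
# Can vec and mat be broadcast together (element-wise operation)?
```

Yes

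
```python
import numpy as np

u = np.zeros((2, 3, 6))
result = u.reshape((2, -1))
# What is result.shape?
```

(2, 18)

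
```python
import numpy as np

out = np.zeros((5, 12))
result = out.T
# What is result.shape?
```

(12, 5)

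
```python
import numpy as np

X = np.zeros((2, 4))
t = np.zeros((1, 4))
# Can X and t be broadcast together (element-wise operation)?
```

Yes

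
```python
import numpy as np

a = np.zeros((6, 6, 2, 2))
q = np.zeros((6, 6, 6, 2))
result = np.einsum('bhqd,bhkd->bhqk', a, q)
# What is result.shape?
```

(6, 6, 2, 6)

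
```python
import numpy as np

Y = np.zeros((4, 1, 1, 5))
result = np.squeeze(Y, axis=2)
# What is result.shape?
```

(4, 1, 5)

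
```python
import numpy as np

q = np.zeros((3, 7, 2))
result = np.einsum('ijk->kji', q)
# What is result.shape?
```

(2, 7, 3)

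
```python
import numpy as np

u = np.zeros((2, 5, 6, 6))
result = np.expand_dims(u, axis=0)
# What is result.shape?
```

(1, 2, 5, 6, 6)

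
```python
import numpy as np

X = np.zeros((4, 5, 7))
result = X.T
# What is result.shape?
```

(7, 5, 4)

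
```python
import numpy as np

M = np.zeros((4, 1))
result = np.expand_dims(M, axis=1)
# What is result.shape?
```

(4, 1, 1)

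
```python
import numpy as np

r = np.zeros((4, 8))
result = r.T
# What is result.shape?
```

(8, 4)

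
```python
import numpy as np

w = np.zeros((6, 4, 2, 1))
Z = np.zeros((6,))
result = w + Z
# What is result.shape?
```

(6, 4, 2, 6)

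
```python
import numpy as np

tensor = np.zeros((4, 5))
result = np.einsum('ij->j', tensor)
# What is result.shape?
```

(5,)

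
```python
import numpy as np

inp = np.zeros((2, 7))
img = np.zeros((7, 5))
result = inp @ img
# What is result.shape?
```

(2, 5)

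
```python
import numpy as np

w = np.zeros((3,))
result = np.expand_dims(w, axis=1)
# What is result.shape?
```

(3, 1)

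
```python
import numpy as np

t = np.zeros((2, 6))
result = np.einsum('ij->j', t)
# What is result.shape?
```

(6,)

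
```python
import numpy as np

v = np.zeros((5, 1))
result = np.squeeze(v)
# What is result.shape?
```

(5,)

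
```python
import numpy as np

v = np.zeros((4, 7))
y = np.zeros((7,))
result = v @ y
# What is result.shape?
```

(4,)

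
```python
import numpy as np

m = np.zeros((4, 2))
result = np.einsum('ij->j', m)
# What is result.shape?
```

(2,)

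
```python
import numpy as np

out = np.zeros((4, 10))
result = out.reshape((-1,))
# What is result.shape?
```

(40,)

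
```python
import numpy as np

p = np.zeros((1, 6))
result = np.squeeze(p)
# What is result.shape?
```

(6,)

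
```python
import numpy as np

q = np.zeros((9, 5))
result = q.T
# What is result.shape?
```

(5, 9)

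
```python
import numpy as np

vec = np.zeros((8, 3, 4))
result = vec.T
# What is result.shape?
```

(4, 3, 8)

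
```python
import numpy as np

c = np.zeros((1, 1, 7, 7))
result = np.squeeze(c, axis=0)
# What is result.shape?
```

(1, 7, 7)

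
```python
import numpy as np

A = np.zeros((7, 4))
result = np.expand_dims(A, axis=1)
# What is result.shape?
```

(7, 1, 4)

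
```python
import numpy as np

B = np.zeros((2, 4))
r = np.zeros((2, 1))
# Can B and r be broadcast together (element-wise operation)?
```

Yes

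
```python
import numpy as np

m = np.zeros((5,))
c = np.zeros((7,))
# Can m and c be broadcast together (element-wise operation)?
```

No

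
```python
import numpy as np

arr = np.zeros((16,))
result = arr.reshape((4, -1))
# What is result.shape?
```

(4, 4)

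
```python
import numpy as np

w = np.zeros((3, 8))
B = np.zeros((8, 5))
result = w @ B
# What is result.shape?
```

(3, 5)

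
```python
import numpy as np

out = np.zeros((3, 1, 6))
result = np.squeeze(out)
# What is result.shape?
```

(3, 6)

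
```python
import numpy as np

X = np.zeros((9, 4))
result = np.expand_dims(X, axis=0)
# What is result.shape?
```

(1, 9, 4)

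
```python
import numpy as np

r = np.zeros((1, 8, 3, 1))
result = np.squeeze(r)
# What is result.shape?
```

(8, 3)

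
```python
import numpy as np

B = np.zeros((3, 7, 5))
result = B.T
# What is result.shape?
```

(5, 7, 3)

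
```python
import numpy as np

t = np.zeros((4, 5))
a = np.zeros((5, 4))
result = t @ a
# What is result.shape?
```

(4, 4)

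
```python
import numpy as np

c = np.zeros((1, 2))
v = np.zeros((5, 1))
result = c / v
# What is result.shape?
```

(5, 2)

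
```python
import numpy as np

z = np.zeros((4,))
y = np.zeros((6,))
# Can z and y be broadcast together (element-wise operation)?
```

No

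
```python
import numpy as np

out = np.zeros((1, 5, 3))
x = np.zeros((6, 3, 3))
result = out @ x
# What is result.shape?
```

(6, 5, 3)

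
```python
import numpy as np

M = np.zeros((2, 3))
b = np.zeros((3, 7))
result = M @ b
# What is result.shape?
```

(2, 7)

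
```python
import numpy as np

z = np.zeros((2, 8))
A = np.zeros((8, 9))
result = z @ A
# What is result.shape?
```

(2, 9)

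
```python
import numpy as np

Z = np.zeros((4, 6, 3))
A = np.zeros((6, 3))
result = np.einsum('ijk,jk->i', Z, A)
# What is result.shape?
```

(4,)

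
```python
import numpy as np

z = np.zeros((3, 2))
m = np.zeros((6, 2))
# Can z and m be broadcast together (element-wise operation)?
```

No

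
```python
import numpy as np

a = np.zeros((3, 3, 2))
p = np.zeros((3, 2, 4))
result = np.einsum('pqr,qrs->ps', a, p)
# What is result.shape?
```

(3, 4)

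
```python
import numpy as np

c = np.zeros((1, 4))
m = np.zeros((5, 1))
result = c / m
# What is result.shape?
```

(5, 4)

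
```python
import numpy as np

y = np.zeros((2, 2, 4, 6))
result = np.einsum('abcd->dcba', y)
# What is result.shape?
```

(6, 4, 2, 2)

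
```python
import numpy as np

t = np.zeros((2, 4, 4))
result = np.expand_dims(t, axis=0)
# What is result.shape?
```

(1, 2, 4, 4)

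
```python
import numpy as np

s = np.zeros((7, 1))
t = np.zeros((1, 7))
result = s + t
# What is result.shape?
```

(7, 7)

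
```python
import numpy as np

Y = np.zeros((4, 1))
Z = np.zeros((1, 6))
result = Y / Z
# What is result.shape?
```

(4, 6)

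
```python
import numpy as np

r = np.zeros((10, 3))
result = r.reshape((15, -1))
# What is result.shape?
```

(15, 2)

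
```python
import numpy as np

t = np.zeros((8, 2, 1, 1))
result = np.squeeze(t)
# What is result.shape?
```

(8, 2)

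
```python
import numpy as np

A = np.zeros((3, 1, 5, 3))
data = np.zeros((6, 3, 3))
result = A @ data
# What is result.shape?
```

(3, 6, 5, 3)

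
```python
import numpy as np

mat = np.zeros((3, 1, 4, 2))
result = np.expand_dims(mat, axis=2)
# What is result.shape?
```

(3, 1, 1, 4, 2)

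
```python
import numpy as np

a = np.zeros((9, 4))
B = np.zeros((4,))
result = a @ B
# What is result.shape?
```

(9,)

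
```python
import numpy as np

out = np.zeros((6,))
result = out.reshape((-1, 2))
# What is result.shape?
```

(3, 2)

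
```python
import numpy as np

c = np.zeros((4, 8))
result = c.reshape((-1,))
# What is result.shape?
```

(32,)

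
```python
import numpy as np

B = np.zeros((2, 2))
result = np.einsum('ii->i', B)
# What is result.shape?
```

(2,)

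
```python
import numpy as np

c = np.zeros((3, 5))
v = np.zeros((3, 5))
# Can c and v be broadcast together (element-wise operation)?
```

Yes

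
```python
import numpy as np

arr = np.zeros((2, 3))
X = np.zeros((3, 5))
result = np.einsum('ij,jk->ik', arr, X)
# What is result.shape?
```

(2, 5)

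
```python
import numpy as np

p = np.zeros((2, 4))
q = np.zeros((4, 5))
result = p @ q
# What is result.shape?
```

(2, 5)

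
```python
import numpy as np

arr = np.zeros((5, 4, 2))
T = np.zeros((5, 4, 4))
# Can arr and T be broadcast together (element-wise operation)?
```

No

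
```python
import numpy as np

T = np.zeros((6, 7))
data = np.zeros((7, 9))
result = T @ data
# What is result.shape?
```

(6, 9)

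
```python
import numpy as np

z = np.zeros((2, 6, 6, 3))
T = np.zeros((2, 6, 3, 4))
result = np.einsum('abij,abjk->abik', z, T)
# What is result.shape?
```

(2, 6, 6, 4)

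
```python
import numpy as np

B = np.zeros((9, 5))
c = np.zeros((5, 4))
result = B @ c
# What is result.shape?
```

(9, 4)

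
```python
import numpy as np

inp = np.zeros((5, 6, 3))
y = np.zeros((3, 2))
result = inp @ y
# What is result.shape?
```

(5, 6, 2)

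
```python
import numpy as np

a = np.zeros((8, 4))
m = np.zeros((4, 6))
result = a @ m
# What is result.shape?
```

(8, 6)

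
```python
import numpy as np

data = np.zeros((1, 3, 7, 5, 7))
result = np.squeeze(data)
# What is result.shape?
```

(3, 7, 5, 7)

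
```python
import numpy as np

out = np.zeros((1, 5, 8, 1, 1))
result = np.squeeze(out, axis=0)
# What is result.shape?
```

(5, 8, 1, 1)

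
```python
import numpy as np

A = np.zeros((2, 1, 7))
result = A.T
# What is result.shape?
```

(7, 1, 2)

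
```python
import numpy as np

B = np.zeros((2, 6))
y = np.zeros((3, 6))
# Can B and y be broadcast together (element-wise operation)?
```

No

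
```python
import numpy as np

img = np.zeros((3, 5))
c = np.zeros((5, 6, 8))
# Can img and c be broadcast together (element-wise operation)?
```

No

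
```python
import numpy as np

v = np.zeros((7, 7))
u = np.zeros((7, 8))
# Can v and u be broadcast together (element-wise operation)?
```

No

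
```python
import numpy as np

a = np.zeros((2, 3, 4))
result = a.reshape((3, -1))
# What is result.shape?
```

(3, 8)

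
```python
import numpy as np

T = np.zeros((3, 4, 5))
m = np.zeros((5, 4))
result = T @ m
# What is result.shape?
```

(3, 4, 4)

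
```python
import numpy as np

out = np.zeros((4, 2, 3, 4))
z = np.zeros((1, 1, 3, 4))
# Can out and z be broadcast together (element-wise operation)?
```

Yes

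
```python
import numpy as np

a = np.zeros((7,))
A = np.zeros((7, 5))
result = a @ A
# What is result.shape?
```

(5,)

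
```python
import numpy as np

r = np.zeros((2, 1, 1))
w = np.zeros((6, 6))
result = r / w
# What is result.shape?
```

(2, 6, 6)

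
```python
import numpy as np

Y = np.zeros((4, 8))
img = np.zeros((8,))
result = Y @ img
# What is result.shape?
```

(4,)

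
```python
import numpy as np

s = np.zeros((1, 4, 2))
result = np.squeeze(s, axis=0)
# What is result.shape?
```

(4, 2)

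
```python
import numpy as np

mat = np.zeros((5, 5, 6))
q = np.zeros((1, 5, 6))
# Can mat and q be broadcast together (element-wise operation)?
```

Yes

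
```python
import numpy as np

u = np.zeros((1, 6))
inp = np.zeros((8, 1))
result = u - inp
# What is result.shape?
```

(8, 6)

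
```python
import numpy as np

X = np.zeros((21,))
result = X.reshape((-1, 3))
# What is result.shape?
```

(7, 3)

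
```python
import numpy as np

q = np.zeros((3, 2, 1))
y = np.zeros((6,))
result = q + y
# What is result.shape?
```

(3, 2, 6)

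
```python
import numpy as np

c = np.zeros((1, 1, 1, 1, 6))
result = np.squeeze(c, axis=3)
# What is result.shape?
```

(1, 1, 1, 6)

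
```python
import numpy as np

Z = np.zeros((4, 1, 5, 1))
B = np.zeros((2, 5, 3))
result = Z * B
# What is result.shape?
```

(4, 2, 5, 3)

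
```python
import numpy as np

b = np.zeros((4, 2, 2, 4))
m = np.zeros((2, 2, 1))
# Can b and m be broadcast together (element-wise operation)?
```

Yes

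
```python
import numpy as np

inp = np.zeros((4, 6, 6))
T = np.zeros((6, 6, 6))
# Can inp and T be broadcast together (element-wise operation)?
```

No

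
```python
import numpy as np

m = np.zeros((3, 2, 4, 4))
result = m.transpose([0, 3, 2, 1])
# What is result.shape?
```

(3, 4, 4, 2)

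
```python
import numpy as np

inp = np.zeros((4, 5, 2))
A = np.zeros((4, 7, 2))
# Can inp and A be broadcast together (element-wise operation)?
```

No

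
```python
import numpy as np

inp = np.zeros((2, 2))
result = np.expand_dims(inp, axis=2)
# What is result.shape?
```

(2, 2, 1)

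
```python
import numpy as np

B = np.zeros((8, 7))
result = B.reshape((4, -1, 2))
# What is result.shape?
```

(4, 7, 2)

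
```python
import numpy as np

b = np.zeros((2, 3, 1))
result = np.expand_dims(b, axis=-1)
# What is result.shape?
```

(2, 3, 1, 1)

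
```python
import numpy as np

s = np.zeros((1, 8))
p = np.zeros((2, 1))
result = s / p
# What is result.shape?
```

(2, 8)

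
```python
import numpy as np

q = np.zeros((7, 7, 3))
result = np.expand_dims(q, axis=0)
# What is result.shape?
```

(1, 7, 7, 3)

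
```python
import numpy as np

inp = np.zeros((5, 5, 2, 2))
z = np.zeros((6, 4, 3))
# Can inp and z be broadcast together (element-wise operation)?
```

No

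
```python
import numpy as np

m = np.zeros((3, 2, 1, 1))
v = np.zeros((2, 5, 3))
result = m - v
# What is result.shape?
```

(3, 2, 5, 3)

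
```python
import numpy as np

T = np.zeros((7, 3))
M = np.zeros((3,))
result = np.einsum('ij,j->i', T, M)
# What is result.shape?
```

(7,)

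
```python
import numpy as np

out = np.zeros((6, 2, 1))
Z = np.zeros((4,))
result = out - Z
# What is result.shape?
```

(6, 2, 4)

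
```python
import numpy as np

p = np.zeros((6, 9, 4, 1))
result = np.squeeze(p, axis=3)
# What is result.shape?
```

(6, 9, 4)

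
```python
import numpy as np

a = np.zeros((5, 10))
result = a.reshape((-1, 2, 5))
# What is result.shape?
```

(5, 2, 5)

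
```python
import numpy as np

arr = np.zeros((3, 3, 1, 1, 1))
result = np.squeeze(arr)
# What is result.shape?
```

(3, 3)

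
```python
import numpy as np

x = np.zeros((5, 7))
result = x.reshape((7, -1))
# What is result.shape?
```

(7, 5)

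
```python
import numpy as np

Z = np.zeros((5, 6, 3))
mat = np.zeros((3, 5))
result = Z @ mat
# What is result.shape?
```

(5, 6, 5)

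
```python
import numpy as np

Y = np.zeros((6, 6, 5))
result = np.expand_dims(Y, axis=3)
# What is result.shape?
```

(6, 6, 5, 1)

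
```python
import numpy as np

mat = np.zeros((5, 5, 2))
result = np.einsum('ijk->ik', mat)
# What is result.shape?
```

(5, 2)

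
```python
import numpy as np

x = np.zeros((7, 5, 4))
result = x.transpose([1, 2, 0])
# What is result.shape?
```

(5, 4, 7)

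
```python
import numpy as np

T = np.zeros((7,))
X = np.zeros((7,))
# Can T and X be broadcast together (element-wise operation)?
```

Yes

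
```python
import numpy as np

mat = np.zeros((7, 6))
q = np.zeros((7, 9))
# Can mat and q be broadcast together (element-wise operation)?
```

No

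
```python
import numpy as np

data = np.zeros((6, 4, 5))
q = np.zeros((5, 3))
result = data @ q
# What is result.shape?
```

(6, 4, 3)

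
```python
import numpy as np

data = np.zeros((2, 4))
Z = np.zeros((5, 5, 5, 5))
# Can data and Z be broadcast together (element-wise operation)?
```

No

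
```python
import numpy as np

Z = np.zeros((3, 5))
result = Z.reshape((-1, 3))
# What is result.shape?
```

(5, 3)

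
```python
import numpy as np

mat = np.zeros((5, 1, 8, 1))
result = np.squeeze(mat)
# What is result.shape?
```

(5, 8)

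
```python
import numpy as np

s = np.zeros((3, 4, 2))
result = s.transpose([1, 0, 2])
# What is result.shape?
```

(4, 3, 2)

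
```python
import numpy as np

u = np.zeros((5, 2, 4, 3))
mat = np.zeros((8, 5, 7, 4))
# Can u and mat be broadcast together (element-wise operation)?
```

No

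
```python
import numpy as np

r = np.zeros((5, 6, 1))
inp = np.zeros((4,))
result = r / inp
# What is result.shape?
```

(5, 6, 4)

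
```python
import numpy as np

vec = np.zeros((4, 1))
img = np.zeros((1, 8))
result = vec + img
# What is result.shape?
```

(4, 8)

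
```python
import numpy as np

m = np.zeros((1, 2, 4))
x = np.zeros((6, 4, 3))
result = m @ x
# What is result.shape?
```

(6, 2, 3)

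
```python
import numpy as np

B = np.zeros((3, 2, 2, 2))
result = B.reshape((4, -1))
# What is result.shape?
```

(4, 6)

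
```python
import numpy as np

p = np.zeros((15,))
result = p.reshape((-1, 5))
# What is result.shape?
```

(3, 5)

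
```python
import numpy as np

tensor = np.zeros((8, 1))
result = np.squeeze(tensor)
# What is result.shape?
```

(8,)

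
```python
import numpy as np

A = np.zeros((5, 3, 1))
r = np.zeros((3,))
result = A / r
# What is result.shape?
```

(5, 3, 3)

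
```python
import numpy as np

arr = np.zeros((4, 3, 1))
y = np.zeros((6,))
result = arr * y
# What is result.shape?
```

(4, 3, 6)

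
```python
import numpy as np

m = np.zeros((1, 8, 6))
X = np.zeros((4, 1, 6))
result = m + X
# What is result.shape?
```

(4, 8, 6)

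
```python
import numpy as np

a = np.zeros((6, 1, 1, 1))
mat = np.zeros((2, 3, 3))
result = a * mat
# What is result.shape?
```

(6, 2, 3, 3)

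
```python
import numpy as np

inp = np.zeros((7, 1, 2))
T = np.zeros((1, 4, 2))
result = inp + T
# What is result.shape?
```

(7, 4, 2)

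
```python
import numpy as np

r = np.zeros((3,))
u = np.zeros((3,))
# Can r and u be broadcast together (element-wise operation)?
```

Yes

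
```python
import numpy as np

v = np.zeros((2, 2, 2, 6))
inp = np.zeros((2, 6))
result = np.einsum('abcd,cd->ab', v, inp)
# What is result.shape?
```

(2, 2)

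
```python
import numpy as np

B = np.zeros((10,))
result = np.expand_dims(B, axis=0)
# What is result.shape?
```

(1, 10)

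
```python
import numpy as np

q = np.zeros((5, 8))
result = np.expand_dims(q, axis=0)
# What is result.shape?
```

(1, 5, 8)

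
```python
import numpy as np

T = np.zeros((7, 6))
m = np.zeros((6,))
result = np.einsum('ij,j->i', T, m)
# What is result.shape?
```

(7,)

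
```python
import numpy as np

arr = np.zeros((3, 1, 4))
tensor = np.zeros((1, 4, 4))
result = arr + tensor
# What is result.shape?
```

(3, 4, 4)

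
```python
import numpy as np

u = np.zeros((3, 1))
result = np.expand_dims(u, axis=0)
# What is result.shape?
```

(1, 3, 1)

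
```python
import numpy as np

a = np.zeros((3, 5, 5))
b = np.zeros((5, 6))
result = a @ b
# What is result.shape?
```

(3, 5, 6)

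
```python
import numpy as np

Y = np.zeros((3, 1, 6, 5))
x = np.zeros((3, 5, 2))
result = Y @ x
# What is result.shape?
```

(3, 3, 6, 2)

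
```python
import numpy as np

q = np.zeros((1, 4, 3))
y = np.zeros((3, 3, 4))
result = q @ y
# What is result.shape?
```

(3, 4, 4)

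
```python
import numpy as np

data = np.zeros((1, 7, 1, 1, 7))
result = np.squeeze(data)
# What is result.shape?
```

(7, 7)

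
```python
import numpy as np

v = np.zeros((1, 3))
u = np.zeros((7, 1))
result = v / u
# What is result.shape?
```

(7, 3)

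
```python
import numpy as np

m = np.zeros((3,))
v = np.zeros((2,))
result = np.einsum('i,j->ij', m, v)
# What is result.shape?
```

(3, 2)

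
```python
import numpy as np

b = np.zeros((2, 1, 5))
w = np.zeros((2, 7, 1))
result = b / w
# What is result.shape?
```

(2, 7, 5)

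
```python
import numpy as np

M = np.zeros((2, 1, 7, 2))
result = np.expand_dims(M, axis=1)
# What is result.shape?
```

(2, 1, 1, 7, 2)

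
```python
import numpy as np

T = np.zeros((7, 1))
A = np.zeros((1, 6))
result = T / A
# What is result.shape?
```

(7, 6)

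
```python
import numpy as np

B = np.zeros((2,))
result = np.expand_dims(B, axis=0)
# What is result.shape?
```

(1, 2)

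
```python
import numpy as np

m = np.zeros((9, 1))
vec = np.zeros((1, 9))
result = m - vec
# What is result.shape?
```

(9, 9)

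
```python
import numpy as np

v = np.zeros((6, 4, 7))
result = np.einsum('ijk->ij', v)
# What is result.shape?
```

(6, 4)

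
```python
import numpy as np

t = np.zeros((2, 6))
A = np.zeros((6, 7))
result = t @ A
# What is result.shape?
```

(2, 7)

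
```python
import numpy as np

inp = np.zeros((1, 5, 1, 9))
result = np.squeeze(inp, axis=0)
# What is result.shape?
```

(5, 1, 9)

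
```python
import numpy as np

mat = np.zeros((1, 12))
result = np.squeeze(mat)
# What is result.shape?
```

(12,)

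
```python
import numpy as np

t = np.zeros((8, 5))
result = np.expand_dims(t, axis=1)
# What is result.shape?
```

(8, 1, 5)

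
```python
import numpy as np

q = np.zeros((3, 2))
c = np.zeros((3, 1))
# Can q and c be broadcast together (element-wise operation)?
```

Yes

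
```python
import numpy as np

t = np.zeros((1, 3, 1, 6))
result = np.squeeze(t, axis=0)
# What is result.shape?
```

(3, 1, 6)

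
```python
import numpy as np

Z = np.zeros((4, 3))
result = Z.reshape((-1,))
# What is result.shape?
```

(12,)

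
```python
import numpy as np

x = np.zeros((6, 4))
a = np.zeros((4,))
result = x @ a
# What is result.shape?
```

(6,)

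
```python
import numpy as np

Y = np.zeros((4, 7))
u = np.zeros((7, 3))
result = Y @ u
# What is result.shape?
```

(4, 3)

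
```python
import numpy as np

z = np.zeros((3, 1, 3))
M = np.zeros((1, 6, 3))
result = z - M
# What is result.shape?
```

(3, 6, 3)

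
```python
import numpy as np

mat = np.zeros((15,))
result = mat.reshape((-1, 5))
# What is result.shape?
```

(3, 5)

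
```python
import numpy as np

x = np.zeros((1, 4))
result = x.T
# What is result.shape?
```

(4, 1)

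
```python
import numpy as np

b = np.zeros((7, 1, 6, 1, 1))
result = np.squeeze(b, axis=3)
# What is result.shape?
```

(7, 1, 6, 1)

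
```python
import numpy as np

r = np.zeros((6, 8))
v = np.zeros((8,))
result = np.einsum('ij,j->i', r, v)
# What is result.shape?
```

(6,)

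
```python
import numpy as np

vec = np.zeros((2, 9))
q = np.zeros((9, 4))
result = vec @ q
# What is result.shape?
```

(2, 4)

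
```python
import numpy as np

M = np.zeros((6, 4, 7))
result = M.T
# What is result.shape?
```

(7, 4, 6)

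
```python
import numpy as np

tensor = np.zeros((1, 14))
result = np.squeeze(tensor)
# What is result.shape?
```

(14,)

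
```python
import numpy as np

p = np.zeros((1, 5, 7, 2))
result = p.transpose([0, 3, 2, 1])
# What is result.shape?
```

(1, 2, 7, 5)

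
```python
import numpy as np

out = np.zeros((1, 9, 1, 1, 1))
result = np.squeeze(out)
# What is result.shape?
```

(9,)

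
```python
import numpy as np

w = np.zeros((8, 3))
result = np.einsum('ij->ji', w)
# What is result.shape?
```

(3, 8)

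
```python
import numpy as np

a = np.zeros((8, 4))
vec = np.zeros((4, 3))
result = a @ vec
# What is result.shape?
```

(8, 3)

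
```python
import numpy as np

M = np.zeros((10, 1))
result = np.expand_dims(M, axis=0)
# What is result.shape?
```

(1, 10, 1)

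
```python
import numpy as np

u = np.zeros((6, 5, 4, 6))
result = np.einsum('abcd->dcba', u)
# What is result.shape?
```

(6, 4, 5, 6)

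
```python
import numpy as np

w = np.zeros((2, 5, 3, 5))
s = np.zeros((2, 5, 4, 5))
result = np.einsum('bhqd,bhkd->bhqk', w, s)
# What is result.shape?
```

(2, 5, 3, 4)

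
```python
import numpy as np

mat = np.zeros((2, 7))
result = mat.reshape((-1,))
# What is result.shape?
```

(14,)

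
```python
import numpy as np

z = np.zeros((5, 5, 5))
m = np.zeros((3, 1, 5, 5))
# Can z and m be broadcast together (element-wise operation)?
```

Yes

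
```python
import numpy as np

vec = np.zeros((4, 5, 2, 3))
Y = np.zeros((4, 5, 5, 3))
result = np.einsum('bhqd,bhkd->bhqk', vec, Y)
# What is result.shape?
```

(4, 5, 2, 5)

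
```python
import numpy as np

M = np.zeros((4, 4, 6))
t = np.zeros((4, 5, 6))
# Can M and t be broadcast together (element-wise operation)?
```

No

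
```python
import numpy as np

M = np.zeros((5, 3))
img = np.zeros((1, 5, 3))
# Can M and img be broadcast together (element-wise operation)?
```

Yes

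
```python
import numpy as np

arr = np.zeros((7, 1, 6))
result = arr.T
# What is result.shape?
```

(6, 1, 7)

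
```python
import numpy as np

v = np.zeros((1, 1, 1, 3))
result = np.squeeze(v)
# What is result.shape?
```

(3,)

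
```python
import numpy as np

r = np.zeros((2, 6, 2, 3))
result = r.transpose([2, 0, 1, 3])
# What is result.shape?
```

(2, 2, 6, 3)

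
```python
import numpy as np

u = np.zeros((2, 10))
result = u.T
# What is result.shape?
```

(10, 2)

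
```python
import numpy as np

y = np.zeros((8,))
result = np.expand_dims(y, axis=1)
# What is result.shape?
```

(8, 1)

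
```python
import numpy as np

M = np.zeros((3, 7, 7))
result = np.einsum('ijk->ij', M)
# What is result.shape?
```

(3, 7)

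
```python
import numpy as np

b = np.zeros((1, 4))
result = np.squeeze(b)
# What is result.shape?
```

(4,)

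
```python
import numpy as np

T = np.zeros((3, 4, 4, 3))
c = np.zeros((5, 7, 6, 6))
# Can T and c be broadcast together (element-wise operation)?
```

No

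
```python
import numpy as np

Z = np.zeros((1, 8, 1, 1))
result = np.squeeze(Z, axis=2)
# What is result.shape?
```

(1, 8, 1)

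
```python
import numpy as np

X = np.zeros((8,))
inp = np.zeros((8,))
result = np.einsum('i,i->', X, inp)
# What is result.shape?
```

()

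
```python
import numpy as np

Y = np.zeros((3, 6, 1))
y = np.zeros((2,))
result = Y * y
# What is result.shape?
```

(3, 6, 2)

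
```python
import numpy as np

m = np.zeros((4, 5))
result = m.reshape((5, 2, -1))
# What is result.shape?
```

(5, 2, 2)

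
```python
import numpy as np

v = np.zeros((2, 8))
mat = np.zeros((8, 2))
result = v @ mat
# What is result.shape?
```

(2, 2)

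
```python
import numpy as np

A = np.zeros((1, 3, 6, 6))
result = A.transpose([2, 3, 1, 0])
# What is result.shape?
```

(6, 6, 3, 1)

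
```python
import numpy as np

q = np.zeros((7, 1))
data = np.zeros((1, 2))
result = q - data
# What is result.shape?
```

(7, 2)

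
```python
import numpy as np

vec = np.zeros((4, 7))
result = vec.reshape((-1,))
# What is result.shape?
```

(28,)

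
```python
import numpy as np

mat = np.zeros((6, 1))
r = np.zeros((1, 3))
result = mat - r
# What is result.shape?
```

(6, 3)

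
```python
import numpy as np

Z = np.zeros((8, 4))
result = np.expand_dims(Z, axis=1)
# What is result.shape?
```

(8, 1, 4)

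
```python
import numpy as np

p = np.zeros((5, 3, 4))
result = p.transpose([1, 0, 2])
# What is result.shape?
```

(3, 5, 4)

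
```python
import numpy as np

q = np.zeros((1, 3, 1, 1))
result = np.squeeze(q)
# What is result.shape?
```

(3,)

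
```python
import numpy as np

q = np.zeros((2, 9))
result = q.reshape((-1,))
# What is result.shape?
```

(18,)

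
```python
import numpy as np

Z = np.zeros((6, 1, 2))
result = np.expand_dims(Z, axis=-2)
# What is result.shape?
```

(6, 1, 1, 2)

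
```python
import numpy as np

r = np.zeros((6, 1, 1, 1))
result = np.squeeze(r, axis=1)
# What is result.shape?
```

(6, 1, 1)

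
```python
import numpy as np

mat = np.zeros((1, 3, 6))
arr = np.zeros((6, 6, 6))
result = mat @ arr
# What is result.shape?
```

(6, 3, 6)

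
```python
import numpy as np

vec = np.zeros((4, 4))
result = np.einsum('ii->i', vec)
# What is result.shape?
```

(4,)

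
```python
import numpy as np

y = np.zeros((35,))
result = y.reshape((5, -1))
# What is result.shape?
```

(5, 7)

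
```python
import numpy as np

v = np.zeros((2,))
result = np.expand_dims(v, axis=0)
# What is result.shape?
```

(1, 2)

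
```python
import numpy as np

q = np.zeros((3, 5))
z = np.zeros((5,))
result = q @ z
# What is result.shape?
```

(3,)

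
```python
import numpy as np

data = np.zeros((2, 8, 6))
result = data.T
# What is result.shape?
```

(6, 8, 2)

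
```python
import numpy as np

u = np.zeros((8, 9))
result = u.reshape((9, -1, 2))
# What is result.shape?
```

(9, 4, 2)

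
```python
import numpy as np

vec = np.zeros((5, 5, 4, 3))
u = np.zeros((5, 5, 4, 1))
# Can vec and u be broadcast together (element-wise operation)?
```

Yes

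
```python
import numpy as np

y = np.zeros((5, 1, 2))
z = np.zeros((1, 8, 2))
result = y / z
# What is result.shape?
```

(5, 8, 2)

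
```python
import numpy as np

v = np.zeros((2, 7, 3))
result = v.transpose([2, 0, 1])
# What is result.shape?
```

(3, 2, 7)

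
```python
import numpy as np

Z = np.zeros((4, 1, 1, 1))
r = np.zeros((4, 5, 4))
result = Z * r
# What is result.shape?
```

(4, 4, 5, 4)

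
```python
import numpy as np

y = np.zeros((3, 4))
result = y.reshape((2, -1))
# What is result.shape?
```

(2, 6)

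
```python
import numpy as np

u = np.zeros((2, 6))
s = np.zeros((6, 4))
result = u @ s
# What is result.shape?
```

(2, 4)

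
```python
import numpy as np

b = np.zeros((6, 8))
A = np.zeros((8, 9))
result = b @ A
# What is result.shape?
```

(6, 9)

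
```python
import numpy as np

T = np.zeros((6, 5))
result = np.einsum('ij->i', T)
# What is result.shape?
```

(6,)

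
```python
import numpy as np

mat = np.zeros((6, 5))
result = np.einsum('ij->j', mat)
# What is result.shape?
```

(5,)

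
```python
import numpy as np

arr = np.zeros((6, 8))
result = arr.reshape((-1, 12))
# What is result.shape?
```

(4, 12)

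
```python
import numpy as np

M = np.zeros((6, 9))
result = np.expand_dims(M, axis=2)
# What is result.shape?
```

(6, 9, 1)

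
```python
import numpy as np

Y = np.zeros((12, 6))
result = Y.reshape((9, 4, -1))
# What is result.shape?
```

(9, 4, 2)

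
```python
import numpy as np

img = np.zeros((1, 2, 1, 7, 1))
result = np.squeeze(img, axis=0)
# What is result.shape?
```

(2, 1, 7, 1)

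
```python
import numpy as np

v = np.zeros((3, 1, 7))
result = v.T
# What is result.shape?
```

(7, 1, 3)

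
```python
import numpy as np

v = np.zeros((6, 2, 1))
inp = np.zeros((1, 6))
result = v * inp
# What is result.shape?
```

(6, 2, 6)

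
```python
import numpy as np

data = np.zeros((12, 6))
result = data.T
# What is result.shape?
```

(6, 12)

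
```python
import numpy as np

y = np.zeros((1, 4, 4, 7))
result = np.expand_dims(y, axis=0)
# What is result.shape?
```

(1, 1, 4, 4, 7)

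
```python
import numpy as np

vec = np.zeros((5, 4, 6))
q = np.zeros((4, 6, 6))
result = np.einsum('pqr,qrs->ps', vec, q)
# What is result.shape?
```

(5, 6)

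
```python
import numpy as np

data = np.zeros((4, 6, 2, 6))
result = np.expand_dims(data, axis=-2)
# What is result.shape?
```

(4, 6, 2, 1, 6)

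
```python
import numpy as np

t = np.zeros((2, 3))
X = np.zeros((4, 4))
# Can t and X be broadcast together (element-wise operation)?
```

No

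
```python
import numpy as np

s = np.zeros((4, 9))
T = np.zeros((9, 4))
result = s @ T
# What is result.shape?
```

(4, 4)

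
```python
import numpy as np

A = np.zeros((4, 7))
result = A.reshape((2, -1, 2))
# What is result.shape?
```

(2, 7, 2)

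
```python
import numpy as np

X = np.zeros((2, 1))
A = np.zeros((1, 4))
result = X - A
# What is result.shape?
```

(2, 4)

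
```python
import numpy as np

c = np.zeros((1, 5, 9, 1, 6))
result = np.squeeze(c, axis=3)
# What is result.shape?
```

(1, 5, 9, 6)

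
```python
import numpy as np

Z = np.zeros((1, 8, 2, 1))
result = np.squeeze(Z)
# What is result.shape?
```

(8, 2)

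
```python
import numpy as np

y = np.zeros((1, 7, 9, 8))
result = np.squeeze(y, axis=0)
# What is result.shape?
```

(7, 9, 8)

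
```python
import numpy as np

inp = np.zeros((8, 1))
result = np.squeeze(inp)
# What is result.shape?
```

(8,)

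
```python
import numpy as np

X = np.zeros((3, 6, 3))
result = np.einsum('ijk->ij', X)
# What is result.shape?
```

(3, 6)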